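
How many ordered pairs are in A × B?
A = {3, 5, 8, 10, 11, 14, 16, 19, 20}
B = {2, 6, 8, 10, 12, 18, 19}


Set A = {3, 5, 8, 10, 11, 14, 16, 19, 20} has 9 elements.
Set B = {2, 6, 8, 10, 12, 18, 19} has 7 elements.
|A × B| = |A| × |B| = 9 × 7 = 63

63


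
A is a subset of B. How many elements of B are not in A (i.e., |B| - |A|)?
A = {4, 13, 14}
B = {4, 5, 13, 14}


Set A = {4, 13, 14}, |A| = 3
Set B = {4, 5, 13, 14}, |B| = 4
Since A ⊆ B: B \ A = {5}
|B| - |A| = 4 - 3 = 1

1


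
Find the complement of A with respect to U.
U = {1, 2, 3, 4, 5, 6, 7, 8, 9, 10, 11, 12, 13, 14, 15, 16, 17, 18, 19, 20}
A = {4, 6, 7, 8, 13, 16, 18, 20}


Universal set U = {1, 2, 3, 4, 5, 6, 7, 8, 9, 10, 11, 12, 13, 14, 15, 16, 17, 18, 19, 20}
Set A = {4, 6, 7, 8, 13, 16, 18, 20}
A' = U \ A = elements in U but not in A
Checking each element of U:
1 (not in A, include), 2 (not in A, include), 3 (not in A, include), 4 (in A, exclude), 5 (not in A, include), 6 (in A, exclude), 7 (in A, exclude), 8 (in A, exclude), 9 (not in A, include), 10 (not in A, include), 11 (not in A, include), 12 (not in A, include), 13 (in A, exclude), 14 (not in A, include), 15 (not in A, include), 16 (in A, exclude), 17 (not in A, include), 18 (in A, exclude), 19 (not in A, include), 20 (in A, exclude)
A' = {1, 2, 3, 5, 9, 10, 11, 12, 14, 15, 17, 19}

{1, 2, 3, 5, 9, 10, 11, 12, 14, 15, 17, 19}


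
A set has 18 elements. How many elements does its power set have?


The set has 18 elements.
The power set contains all possible subsets.
|P(A)| = 2^|A| = 2^18 = 262144

262144


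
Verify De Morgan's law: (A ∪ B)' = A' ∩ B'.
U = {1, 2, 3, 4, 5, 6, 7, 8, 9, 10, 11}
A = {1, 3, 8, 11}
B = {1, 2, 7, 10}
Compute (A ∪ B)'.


U = {1, 2, 3, 4, 5, 6, 7, 8, 9, 10, 11}
A = {1, 3, 8, 11}, B = {1, 2, 7, 10}
A ∪ B = {1, 2, 3, 7, 8, 10, 11}
(A ∪ B)' = U \ (A ∪ B) = {4, 5, 6, 9}
Verification via A' ∩ B': A' = {2, 4, 5, 6, 7, 9, 10}, B' = {3, 4, 5, 6, 8, 9, 11}
A' ∩ B' = {4, 5, 6, 9} ✓

{4, 5, 6, 9}


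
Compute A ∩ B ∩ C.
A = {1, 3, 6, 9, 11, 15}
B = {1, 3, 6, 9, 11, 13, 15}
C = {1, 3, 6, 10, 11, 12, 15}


Set A = {1, 3, 6, 9, 11, 15}
Set B = {1, 3, 6, 9, 11, 13, 15}
Set C = {1, 3, 6, 10, 11, 12, 15}
First, A ∩ B = {1, 3, 6, 9, 11, 15}
Then, (A ∩ B) ∩ C = {1, 3, 6, 11, 15}

{1, 3, 6, 11, 15}


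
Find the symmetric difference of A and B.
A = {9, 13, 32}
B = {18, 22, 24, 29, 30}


Set A = {9, 13, 32}
Set B = {18, 22, 24, 29, 30}
A △ B = (A \ B) ∪ (B \ A)
Elements in A but not B: {9, 13, 32}
Elements in B but not A: {18, 22, 24, 29, 30}
A △ B = {9, 13, 18, 22, 24, 29, 30, 32}

{9, 13, 18, 22, 24, 29, 30, 32}


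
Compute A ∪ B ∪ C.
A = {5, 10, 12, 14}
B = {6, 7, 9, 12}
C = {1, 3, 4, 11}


Set A = {5, 10, 12, 14}
Set B = {6, 7, 9, 12}
Set C = {1, 3, 4, 11}
First, A ∪ B = {5, 6, 7, 9, 10, 12, 14}
Then, (A ∪ B) ∪ C = {1, 3, 4, 5, 6, 7, 9, 10, 11, 12, 14}

{1, 3, 4, 5, 6, 7, 9, 10, 11, 12, 14}


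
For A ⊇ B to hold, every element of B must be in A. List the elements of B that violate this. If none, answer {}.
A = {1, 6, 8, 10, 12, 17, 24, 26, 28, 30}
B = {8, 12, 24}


Set A = {1, 6, 8, 10, 12, 17, 24, 26, 28, 30}
Set B = {8, 12, 24}
Check each element of B against A:
8 ∈ A, 12 ∈ A, 24 ∈ A
Elements of B not in A: {}

{}


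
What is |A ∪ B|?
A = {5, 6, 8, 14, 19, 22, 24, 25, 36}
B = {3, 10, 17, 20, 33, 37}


Set A = {5, 6, 8, 14, 19, 22, 24, 25, 36}, |A| = 9
Set B = {3, 10, 17, 20, 33, 37}, |B| = 6
A ∩ B = {}, |A ∩ B| = 0
|A ∪ B| = |A| + |B| - |A ∩ B| = 9 + 6 - 0 = 15

15


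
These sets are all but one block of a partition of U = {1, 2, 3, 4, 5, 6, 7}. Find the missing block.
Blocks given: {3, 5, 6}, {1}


U = {1, 2, 3, 4, 5, 6, 7}
Shown blocks: {3, 5, 6}, {1}
A partition's blocks are pairwise disjoint and cover U, so the missing block = U \ (union of shown blocks).
Union of shown blocks: {1, 3, 5, 6}
Missing block = U \ (union) = {2, 4, 7}

{2, 4, 7}


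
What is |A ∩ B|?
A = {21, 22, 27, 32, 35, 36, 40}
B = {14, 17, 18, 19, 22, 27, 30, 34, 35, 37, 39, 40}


Set A = {21, 22, 27, 32, 35, 36, 40}
Set B = {14, 17, 18, 19, 22, 27, 30, 34, 35, 37, 39, 40}
A ∩ B = {22, 27, 35, 40}
|A ∩ B| = 4

4


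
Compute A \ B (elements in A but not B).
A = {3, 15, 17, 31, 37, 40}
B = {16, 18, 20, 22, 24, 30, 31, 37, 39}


Set A = {3, 15, 17, 31, 37, 40}
Set B = {16, 18, 20, 22, 24, 30, 31, 37, 39}
A \ B includes elements in A that are not in B.
Check each element of A:
3 (not in B, keep), 15 (not in B, keep), 17 (not in B, keep), 31 (in B, remove), 37 (in B, remove), 40 (not in B, keep)
A \ B = {3, 15, 17, 40}

{3, 15, 17, 40}


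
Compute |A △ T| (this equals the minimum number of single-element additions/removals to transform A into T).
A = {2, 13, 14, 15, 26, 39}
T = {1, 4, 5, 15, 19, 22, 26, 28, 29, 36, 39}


Set A = {2, 13, 14, 15, 26, 39}
Set T = {1, 4, 5, 15, 19, 22, 26, 28, 29, 36, 39}
Elements to remove from A (in A, not in T): {2, 13, 14} → 3 removals
Elements to add to A (in T, not in A): {1, 4, 5, 19, 22, 28, 29, 36} → 8 additions
Total edits = 3 + 8 = 11

11


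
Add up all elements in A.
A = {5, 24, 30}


Set A = {5, 24, 30}
Sum = 5 + 24 + 30 = 59

59


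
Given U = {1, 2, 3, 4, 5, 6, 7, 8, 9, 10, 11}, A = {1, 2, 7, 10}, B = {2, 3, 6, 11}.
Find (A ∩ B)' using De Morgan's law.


U = {1, 2, 3, 4, 5, 6, 7, 8, 9, 10, 11}
A = {1, 2, 7, 10}, B = {2, 3, 6, 11}
A ∩ B = {2}
(A ∩ B)' = U \ (A ∩ B) = {1, 3, 4, 5, 6, 7, 8, 9, 10, 11}
Verification via A' ∪ B': A' = {3, 4, 5, 6, 8, 9, 11}, B' = {1, 4, 5, 7, 8, 9, 10}
A' ∪ B' = {1, 3, 4, 5, 6, 7, 8, 9, 10, 11} ✓

{1, 3, 4, 5, 6, 7, 8, 9, 10, 11}


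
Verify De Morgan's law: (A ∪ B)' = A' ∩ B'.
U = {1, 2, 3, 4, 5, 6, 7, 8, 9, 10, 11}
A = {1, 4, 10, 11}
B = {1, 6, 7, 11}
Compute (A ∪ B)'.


U = {1, 2, 3, 4, 5, 6, 7, 8, 9, 10, 11}
A = {1, 4, 10, 11}, B = {1, 6, 7, 11}
A ∪ B = {1, 4, 6, 7, 10, 11}
(A ∪ B)' = U \ (A ∪ B) = {2, 3, 5, 8, 9}
Verification via A' ∩ B': A' = {2, 3, 5, 6, 7, 8, 9}, B' = {2, 3, 4, 5, 8, 9, 10}
A' ∩ B' = {2, 3, 5, 8, 9} ✓

{2, 3, 5, 8, 9}


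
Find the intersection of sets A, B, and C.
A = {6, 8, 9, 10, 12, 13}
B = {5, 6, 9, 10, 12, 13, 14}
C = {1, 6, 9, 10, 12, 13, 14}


Set A = {6, 8, 9, 10, 12, 13}
Set B = {5, 6, 9, 10, 12, 13, 14}
Set C = {1, 6, 9, 10, 12, 13, 14}
First, A ∩ B = {6, 9, 10, 12, 13}
Then, (A ∩ B) ∩ C = {6, 9, 10, 12, 13}

{6, 9, 10, 12, 13}


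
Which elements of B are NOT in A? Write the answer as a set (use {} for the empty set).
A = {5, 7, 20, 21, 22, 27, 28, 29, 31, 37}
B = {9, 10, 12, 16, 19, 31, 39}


Set A = {5, 7, 20, 21, 22, 27, 28, 29, 31, 37}
Set B = {9, 10, 12, 16, 19, 31, 39}
Check each element of B against A:
9 ∉ A (include), 10 ∉ A (include), 12 ∉ A (include), 16 ∉ A (include), 19 ∉ A (include), 31 ∈ A, 39 ∉ A (include)
Elements of B not in A: {9, 10, 12, 16, 19, 39}

{9, 10, 12, 16, 19, 39}


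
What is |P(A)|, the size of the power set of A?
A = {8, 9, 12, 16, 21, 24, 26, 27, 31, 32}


Set A = {8, 9, 12, 16, 21, 24, 26, 27, 31, 32}
|A| = 10
The power set P(A) contains all subsets of A.
|P(A)| = 2^|A| = 2^10 = 1024

1024


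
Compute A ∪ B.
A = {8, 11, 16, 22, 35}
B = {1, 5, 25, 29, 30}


Set A = {8, 11, 16, 22, 35}
Set B = {1, 5, 25, 29, 30}
A ∪ B includes all elements in either set.
Elements from A: {8, 11, 16, 22, 35}
Elements from B not already included: {1, 5, 25, 29, 30}
A ∪ B = {1, 5, 8, 11, 16, 22, 25, 29, 30, 35}

{1, 5, 8, 11, 16, 22, 25, 29, 30, 35}


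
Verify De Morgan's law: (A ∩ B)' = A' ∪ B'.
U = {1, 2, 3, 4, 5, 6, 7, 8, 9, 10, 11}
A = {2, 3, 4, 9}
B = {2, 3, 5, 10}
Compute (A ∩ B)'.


U = {1, 2, 3, 4, 5, 6, 7, 8, 9, 10, 11}
A = {2, 3, 4, 9}, B = {2, 3, 5, 10}
A ∩ B = {2, 3}
(A ∩ B)' = U \ (A ∩ B) = {1, 4, 5, 6, 7, 8, 9, 10, 11}
Verification via A' ∪ B': A' = {1, 5, 6, 7, 8, 10, 11}, B' = {1, 4, 6, 7, 8, 9, 11}
A' ∪ B' = {1, 4, 5, 6, 7, 8, 9, 10, 11} ✓

{1, 4, 5, 6, 7, 8, 9, 10, 11}


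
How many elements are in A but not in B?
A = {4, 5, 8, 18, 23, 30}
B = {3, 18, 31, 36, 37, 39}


Set A = {4, 5, 8, 18, 23, 30}
Set B = {3, 18, 31, 36, 37, 39}
A \ B = {4, 5, 8, 23, 30}
|A \ B| = 5

5


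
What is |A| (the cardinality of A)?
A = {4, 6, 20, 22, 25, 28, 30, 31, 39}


Set A = {4, 6, 20, 22, 25, 28, 30, 31, 39}
Listing elements: 4, 6, 20, 22, 25, 28, 30, 31, 39
Counting: 9 elements
|A| = 9

9


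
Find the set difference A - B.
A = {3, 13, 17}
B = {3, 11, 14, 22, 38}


Set A = {3, 13, 17}
Set B = {3, 11, 14, 22, 38}
A \ B includes elements in A that are not in B.
Check each element of A:
3 (in B, remove), 13 (not in B, keep), 17 (not in B, keep)
A \ B = {13, 17}

{13, 17}


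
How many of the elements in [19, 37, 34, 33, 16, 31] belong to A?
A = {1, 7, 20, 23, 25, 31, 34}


Set A = {1, 7, 20, 23, 25, 31, 34}
Candidates: [19, 37, 34, 33, 16, 31]
Check each candidate:
19 ∉ A, 37 ∉ A, 34 ∈ A, 33 ∉ A, 16 ∉ A, 31 ∈ A
Count of candidates in A: 2

2


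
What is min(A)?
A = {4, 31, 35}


Set A = {4, 31, 35}
Elements in ascending order: 4, 31, 35
The smallest element is 4.

4


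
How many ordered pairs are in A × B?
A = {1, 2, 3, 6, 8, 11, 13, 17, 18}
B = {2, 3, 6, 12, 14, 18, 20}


Set A = {1, 2, 3, 6, 8, 11, 13, 17, 18} has 9 elements.
Set B = {2, 3, 6, 12, 14, 18, 20} has 7 elements.
|A × B| = |A| × |B| = 9 × 7 = 63

63


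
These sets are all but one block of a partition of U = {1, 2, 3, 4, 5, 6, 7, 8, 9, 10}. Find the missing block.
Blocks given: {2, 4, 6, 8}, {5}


U = {1, 2, 3, 4, 5, 6, 7, 8, 9, 10}
Shown blocks: {2, 4, 6, 8}, {5}
A partition's blocks are pairwise disjoint and cover U, so the missing block = U \ (union of shown blocks).
Union of shown blocks: {2, 4, 5, 6, 8}
Missing block = U \ (union) = {1, 3, 7, 9, 10}

{1, 3, 7, 9, 10}


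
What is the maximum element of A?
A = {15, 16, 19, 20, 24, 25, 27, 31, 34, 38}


Set A = {15, 16, 19, 20, 24, 25, 27, 31, 34, 38}
Elements in ascending order: 15, 16, 19, 20, 24, 25, 27, 31, 34, 38
The largest element is 38.

38


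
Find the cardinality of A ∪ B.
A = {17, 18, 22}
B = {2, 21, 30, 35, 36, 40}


Set A = {17, 18, 22}, |A| = 3
Set B = {2, 21, 30, 35, 36, 40}, |B| = 6
A ∩ B = {}, |A ∩ B| = 0
|A ∪ B| = |A| + |B| - |A ∩ B| = 3 + 6 - 0 = 9

9


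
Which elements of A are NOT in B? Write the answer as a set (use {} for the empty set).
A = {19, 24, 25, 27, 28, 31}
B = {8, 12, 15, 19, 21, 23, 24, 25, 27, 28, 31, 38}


Set A = {19, 24, 25, 27, 28, 31}
Set B = {8, 12, 15, 19, 21, 23, 24, 25, 27, 28, 31, 38}
Check each element of A against B:
19 ∈ B, 24 ∈ B, 25 ∈ B, 27 ∈ B, 28 ∈ B, 31 ∈ B
Elements of A not in B: {}

{}


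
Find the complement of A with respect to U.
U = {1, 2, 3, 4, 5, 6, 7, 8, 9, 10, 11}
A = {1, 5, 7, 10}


Universal set U = {1, 2, 3, 4, 5, 6, 7, 8, 9, 10, 11}
Set A = {1, 5, 7, 10}
A' = U \ A = elements in U but not in A
Checking each element of U:
1 (in A, exclude), 2 (not in A, include), 3 (not in A, include), 4 (not in A, include), 5 (in A, exclude), 6 (not in A, include), 7 (in A, exclude), 8 (not in A, include), 9 (not in A, include), 10 (in A, exclude), 11 (not in A, include)
A' = {2, 3, 4, 6, 8, 9, 11}

{2, 3, 4, 6, 8, 9, 11}


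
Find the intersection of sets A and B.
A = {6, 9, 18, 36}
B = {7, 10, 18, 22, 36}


Set A = {6, 9, 18, 36}
Set B = {7, 10, 18, 22, 36}
A ∩ B includes only elements in both sets.
Check each element of A against B:
6 ✗, 9 ✗, 18 ✓, 36 ✓
A ∩ B = {18, 36}

{18, 36}


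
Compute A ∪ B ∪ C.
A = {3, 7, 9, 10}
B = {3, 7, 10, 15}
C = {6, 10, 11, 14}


Set A = {3, 7, 9, 10}
Set B = {3, 7, 10, 15}
Set C = {6, 10, 11, 14}
First, A ∪ B = {3, 7, 9, 10, 15}
Then, (A ∪ B) ∪ C = {3, 6, 7, 9, 10, 11, 14, 15}

{3, 6, 7, 9, 10, 11, 14, 15}


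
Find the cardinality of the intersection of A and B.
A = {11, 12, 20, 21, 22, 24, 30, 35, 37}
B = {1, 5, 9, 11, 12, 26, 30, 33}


Set A = {11, 12, 20, 21, 22, 24, 30, 35, 37}
Set B = {1, 5, 9, 11, 12, 26, 30, 33}
A ∩ B = {11, 12, 30}
|A ∩ B| = 3

3


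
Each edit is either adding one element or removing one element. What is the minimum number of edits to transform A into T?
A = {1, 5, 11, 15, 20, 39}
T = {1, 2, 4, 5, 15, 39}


Set A = {1, 5, 11, 15, 20, 39}
Set T = {1, 2, 4, 5, 15, 39}
Elements to remove from A (in A, not in T): {11, 20} → 2 removals
Elements to add to A (in T, not in A): {2, 4} → 2 additions
Total edits = 2 + 2 = 4

4


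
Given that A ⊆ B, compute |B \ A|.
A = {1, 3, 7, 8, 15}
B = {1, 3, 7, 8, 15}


Set A = {1, 3, 7, 8, 15}, |A| = 5
Set B = {1, 3, 7, 8, 15}, |B| = 5
Since A ⊆ B: B \ A = {}
|B| - |A| = 5 - 5 = 0

0


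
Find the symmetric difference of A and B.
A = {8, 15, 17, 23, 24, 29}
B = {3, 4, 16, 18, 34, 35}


Set A = {8, 15, 17, 23, 24, 29}
Set B = {3, 4, 16, 18, 34, 35}
A △ B = (A \ B) ∪ (B \ A)
Elements in A but not B: {8, 15, 17, 23, 24, 29}
Elements in B but not A: {3, 4, 16, 18, 34, 35}
A △ B = {3, 4, 8, 15, 16, 17, 18, 23, 24, 29, 34, 35}

{3, 4, 8, 15, 16, 17, 18, 23, 24, 29, 34, 35}


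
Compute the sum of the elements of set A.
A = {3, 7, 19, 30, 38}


Set A = {3, 7, 19, 30, 38}
Sum = 3 + 7 + 19 + 30 + 38 = 97

97


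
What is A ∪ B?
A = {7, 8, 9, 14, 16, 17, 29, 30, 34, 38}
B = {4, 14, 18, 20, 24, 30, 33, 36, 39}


Set A = {7, 8, 9, 14, 16, 17, 29, 30, 34, 38}
Set B = {4, 14, 18, 20, 24, 30, 33, 36, 39}
A ∪ B includes all elements in either set.
Elements from A: {7, 8, 9, 14, 16, 17, 29, 30, 34, 38}
Elements from B not already included: {4, 18, 20, 24, 33, 36, 39}
A ∪ B = {4, 7, 8, 9, 14, 16, 17, 18, 20, 24, 29, 30, 33, 34, 36, 38, 39}

{4, 7, 8, 9, 14, 16, 17, 18, 20, 24, 29, 30, 33, 34, 36, 38, 39}


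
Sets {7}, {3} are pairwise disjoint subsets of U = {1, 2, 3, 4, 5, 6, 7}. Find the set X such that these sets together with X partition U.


U = {1, 2, 3, 4, 5, 6, 7}
Shown blocks: {7}, {3}
A partition's blocks are pairwise disjoint and cover U, so the missing block = U \ (union of shown blocks).
Union of shown blocks: {3, 7}
Missing block = U \ (union) = {1, 2, 4, 5, 6}

{1, 2, 4, 5, 6}


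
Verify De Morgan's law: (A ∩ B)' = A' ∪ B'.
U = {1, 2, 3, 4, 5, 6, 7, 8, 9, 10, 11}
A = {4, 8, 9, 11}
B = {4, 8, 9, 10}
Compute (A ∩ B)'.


U = {1, 2, 3, 4, 5, 6, 7, 8, 9, 10, 11}
A = {4, 8, 9, 11}, B = {4, 8, 9, 10}
A ∩ B = {4, 8, 9}
(A ∩ B)' = U \ (A ∩ B) = {1, 2, 3, 5, 6, 7, 10, 11}
Verification via A' ∪ B': A' = {1, 2, 3, 5, 6, 7, 10}, B' = {1, 2, 3, 5, 6, 7, 11}
A' ∪ B' = {1, 2, 3, 5, 6, 7, 10, 11} ✓

{1, 2, 3, 5, 6, 7, 10, 11}


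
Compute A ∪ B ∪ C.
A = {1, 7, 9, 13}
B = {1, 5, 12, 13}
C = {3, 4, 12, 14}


Set A = {1, 7, 9, 13}
Set B = {1, 5, 12, 13}
Set C = {3, 4, 12, 14}
First, A ∪ B = {1, 5, 7, 9, 12, 13}
Then, (A ∪ B) ∪ C = {1, 3, 4, 5, 7, 9, 12, 13, 14}

{1, 3, 4, 5, 7, 9, 12, 13, 14}


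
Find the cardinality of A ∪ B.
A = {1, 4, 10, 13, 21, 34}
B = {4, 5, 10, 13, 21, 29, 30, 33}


Set A = {1, 4, 10, 13, 21, 34}, |A| = 6
Set B = {4, 5, 10, 13, 21, 29, 30, 33}, |B| = 8
A ∩ B = {4, 10, 13, 21}, |A ∩ B| = 4
|A ∪ B| = |A| + |B| - |A ∩ B| = 6 + 8 - 4 = 10

10


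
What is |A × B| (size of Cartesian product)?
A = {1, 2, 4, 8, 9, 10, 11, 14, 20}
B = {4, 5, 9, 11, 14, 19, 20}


Set A = {1, 2, 4, 8, 9, 10, 11, 14, 20} has 9 elements.
Set B = {4, 5, 9, 11, 14, 19, 20} has 7 elements.
|A × B| = |A| × |B| = 9 × 7 = 63

63


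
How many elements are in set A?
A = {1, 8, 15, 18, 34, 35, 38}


Set A = {1, 8, 15, 18, 34, 35, 38}
Listing elements: 1, 8, 15, 18, 34, 35, 38
Counting: 7 elements
|A| = 7

7


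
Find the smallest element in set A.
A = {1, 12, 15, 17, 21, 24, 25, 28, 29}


Set A = {1, 12, 15, 17, 21, 24, 25, 28, 29}
Elements in ascending order: 1, 12, 15, 17, 21, 24, 25, 28, 29
The smallest element is 1.

1


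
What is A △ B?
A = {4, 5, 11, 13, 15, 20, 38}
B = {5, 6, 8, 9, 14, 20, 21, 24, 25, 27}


Set A = {4, 5, 11, 13, 15, 20, 38}
Set B = {5, 6, 8, 9, 14, 20, 21, 24, 25, 27}
A △ B = (A \ B) ∪ (B \ A)
Elements in A but not B: {4, 11, 13, 15, 38}
Elements in B but not A: {6, 8, 9, 14, 21, 24, 25, 27}
A △ B = {4, 6, 8, 9, 11, 13, 14, 15, 21, 24, 25, 27, 38}

{4, 6, 8, 9, 11, 13, 14, 15, 21, 24, 25, 27, 38}


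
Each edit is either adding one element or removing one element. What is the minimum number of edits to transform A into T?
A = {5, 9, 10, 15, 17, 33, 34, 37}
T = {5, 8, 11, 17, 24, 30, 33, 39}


Set A = {5, 9, 10, 15, 17, 33, 34, 37}
Set T = {5, 8, 11, 17, 24, 30, 33, 39}
Elements to remove from A (in A, not in T): {9, 10, 15, 34, 37} → 5 removals
Elements to add to A (in T, not in A): {8, 11, 24, 30, 39} → 5 additions
Total edits = 5 + 5 = 10

10


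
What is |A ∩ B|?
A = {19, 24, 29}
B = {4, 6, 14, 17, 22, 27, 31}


Set A = {19, 24, 29}
Set B = {4, 6, 14, 17, 22, 27, 31}
A ∩ B = {}
|A ∩ B| = 0

0


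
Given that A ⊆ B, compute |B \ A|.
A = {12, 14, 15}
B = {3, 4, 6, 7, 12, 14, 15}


Set A = {12, 14, 15}, |A| = 3
Set B = {3, 4, 6, 7, 12, 14, 15}, |B| = 7
Since A ⊆ B: B \ A = {3, 4, 6, 7}
|B| - |A| = 7 - 3 = 4

4


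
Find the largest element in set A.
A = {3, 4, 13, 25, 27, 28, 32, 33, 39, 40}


Set A = {3, 4, 13, 25, 27, 28, 32, 33, 39, 40}
Elements in ascending order: 3, 4, 13, 25, 27, 28, 32, 33, 39, 40
The largest element is 40.

40


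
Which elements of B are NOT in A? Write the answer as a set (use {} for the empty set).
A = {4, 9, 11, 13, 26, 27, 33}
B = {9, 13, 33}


Set A = {4, 9, 11, 13, 26, 27, 33}
Set B = {9, 13, 33}
Check each element of B against A:
9 ∈ A, 13 ∈ A, 33 ∈ A
Elements of B not in A: {}

{}


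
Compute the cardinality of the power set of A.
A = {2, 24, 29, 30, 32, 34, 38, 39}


Set A = {2, 24, 29, 30, 32, 34, 38, 39}
|A| = 8
The power set P(A) contains all subsets of A.
|P(A)| = 2^|A| = 2^8 = 256

256


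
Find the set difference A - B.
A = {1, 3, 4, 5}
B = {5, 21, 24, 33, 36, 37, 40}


Set A = {1, 3, 4, 5}
Set B = {5, 21, 24, 33, 36, 37, 40}
A \ B includes elements in A that are not in B.
Check each element of A:
1 (not in B, keep), 3 (not in B, keep), 4 (not in B, keep), 5 (in B, remove)
A \ B = {1, 3, 4}

{1, 3, 4}


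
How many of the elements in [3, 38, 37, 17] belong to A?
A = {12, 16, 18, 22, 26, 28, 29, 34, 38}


Set A = {12, 16, 18, 22, 26, 28, 29, 34, 38}
Candidates: [3, 38, 37, 17]
Check each candidate:
3 ∉ A, 38 ∈ A, 37 ∉ A, 17 ∉ A
Count of candidates in A: 1

1


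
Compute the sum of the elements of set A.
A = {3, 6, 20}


Set A = {3, 6, 20}
Sum = 3 + 6 + 20 = 29

29


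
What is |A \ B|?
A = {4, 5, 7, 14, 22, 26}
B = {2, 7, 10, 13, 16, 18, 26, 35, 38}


Set A = {4, 5, 7, 14, 22, 26}
Set B = {2, 7, 10, 13, 16, 18, 26, 35, 38}
A \ B = {4, 5, 14, 22}
|A \ B| = 4

4


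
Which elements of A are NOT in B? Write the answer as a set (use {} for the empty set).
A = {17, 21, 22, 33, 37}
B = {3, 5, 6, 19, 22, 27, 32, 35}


Set A = {17, 21, 22, 33, 37}
Set B = {3, 5, 6, 19, 22, 27, 32, 35}
Check each element of A against B:
17 ∉ B (include), 21 ∉ B (include), 22 ∈ B, 33 ∉ B (include), 37 ∉ B (include)
Elements of A not in B: {17, 21, 33, 37}

{17, 21, 33, 37}


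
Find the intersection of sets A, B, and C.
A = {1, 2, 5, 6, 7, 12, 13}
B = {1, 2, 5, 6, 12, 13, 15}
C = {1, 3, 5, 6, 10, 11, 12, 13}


Set A = {1, 2, 5, 6, 7, 12, 13}
Set B = {1, 2, 5, 6, 12, 13, 15}
Set C = {1, 3, 5, 6, 10, 11, 12, 13}
First, A ∩ B = {1, 2, 5, 6, 12, 13}
Then, (A ∩ B) ∩ C = {1, 5, 6, 12, 13}

{1, 5, 6, 12, 13}


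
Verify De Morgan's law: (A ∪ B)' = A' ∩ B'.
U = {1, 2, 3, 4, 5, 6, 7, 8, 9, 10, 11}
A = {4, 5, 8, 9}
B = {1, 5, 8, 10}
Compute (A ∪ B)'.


U = {1, 2, 3, 4, 5, 6, 7, 8, 9, 10, 11}
A = {4, 5, 8, 9}, B = {1, 5, 8, 10}
A ∪ B = {1, 4, 5, 8, 9, 10}
(A ∪ B)' = U \ (A ∪ B) = {2, 3, 6, 7, 11}
Verification via A' ∩ B': A' = {1, 2, 3, 6, 7, 10, 11}, B' = {2, 3, 4, 6, 7, 9, 11}
A' ∩ B' = {2, 3, 6, 7, 11} ✓

{2, 3, 6, 7, 11}


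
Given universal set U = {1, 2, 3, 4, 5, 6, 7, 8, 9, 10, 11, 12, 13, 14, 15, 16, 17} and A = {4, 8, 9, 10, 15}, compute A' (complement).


Universal set U = {1, 2, 3, 4, 5, 6, 7, 8, 9, 10, 11, 12, 13, 14, 15, 16, 17}
Set A = {4, 8, 9, 10, 15}
A' = U \ A = elements in U but not in A
Checking each element of U:
1 (not in A, include), 2 (not in A, include), 3 (not in A, include), 4 (in A, exclude), 5 (not in A, include), 6 (not in A, include), 7 (not in A, include), 8 (in A, exclude), 9 (in A, exclude), 10 (in A, exclude), 11 (not in A, include), 12 (not in A, include), 13 (not in A, include), 14 (not in A, include), 15 (in A, exclude), 16 (not in A, include), 17 (not in A, include)
A' = {1, 2, 3, 5, 6, 7, 11, 12, 13, 14, 16, 17}

{1, 2, 3, 5, 6, 7, 11, 12, 13, 14, 16, 17}


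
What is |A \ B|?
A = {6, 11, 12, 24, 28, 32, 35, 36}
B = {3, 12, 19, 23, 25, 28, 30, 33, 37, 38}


Set A = {6, 11, 12, 24, 28, 32, 35, 36}
Set B = {3, 12, 19, 23, 25, 28, 30, 33, 37, 38}
A \ B = {6, 11, 24, 32, 35, 36}
|A \ B| = 6

6


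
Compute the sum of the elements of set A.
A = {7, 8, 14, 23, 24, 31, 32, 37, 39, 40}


Set A = {7, 8, 14, 23, 24, 31, 32, 37, 39, 40}
Sum = 7 + 8 + 14 + 23 + 24 + 31 + 32 + 37 + 39 + 40 = 255

255


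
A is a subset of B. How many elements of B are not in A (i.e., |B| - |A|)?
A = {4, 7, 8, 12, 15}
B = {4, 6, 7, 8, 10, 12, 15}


Set A = {4, 7, 8, 12, 15}, |A| = 5
Set B = {4, 6, 7, 8, 10, 12, 15}, |B| = 7
Since A ⊆ B: B \ A = {6, 10}
|B| - |A| = 7 - 5 = 2

2


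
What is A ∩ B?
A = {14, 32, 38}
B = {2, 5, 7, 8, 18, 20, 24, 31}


Set A = {14, 32, 38}
Set B = {2, 5, 7, 8, 18, 20, 24, 31}
A ∩ B includes only elements in both sets.
Check each element of A against B:
14 ✗, 32 ✗, 38 ✗
A ∩ B = {}

{}


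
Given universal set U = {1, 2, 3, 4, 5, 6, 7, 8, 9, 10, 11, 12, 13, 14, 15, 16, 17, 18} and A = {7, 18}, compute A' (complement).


Universal set U = {1, 2, 3, 4, 5, 6, 7, 8, 9, 10, 11, 12, 13, 14, 15, 16, 17, 18}
Set A = {7, 18}
A' = U \ A = elements in U but not in A
Checking each element of U:
1 (not in A, include), 2 (not in A, include), 3 (not in A, include), 4 (not in A, include), 5 (not in A, include), 6 (not in A, include), 7 (in A, exclude), 8 (not in A, include), 9 (not in A, include), 10 (not in A, include), 11 (not in A, include), 12 (not in A, include), 13 (not in A, include), 14 (not in A, include), 15 (not in A, include), 16 (not in A, include), 17 (not in A, include), 18 (in A, exclude)
A' = {1, 2, 3, 4, 5, 6, 8, 9, 10, 11, 12, 13, 14, 15, 16, 17}

{1, 2, 3, 4, 5, 6, 8, 9, 10, 11, 12, 13, 14, 15, 16, 17}


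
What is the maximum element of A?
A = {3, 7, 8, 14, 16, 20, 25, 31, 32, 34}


Set A = {3, 7, 8, 14, 16, 20, 25, 31, 32, 34}
Elements in ascending order: 3, 7, 8, 14, 16, 20, 25, 31, 32, 34
The largest element is 34.

34


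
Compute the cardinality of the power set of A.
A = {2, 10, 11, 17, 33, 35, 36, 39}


Set A = {2, 10, 11, 17, 33, 35, 36, 39}
|A| = 8
The power set P(A) contains all subsets of A.
|P(A)| = 2^|A| = 2^8 = 256

256


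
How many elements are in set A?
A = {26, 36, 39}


Set A = {26, 36, 39}
Listing elements: 26, 36, 39
Counting: 3 elements
|A| = 3

3


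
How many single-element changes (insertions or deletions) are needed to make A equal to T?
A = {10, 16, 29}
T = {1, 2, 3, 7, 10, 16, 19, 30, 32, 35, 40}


Set A = {10, 16, 29}
Set T = {1, 2, 3, 7, 10, 16, 19, 30, 32, 35, 40}
Elements to remove from A (in A, not in T): {29} → 1 removals
Elements to add to A (in T, not in A): {1, 2, 3, 7, 19, 30, 32, 35, 40} → 9 additions
Total edits = 1 + 9 = 10

10


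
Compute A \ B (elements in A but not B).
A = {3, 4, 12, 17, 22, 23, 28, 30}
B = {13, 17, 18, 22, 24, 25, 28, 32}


Set A = {3, 4, 12, 17, 22, 23, 28, 30}
Set B = {13, 17, 18, 22, 24, 25, 28, 32}
A \ B includes elements in A that are not in B.
Check each element of A:
3 (not in B, keep), 4 (not in B, keep), 12 (not in B, keep), 17 (in B, remove), 22 (in B, remove), 23 (not in B, keep), 28 (in B, remove), 30 (not in B, keep)
A \ B = {3, 4, 12, 23, 30}

{3, 4, 12, 23, 30}


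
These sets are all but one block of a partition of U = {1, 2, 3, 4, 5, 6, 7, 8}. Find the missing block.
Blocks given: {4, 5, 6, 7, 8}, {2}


U = {1, 2, 3, 4, 5, 6, 7, 8}
Shown blocks: {4, 5, 6, 7, 8}, {2}
A partition's blocks are pairwise disjoint and cover U, so the missing block = U \ (union of shown blocks).
Union of shown blocks: {2, 4, 5, 6, 7, 8}
Missing block = U \ (union) = {1, 3}

{1, 3}


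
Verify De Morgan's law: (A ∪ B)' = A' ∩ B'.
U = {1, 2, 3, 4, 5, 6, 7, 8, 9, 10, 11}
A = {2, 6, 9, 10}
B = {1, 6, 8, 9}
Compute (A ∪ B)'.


U = {1, 2, 3, 4, 5, 6, 7, 8, 9, 10, 11}
A = {2, 6, 9, 10}, B = {1, 6, 8, 9}
A ∪ B = {1, 2, 6, 8, 9, 10}
(A ∪ B)' = U \ (A ∪ B) = {3, 4, 5, 7, 11}
Verification via A' ∩ B': A' = {1, 3, 4, 5, 7, 8, 11}, B' = {2, 3, 4, 5, 7, 10, 11}
A' ∩ B' = {3, 4, 5, 7, 11} ✓

{3, 4, 5, 7, 11}


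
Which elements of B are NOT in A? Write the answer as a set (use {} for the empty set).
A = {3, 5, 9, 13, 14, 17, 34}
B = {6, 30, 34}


Set A = {3, 5, 9, 13, 14, 17, 34}
Set B = {6, 30, 34}
Check each element of B against A:
6 ∉ A (include), 30 ∉ A (include), 34 ∈ A
Elements of B not in A: {6, 30}

{6, 30}


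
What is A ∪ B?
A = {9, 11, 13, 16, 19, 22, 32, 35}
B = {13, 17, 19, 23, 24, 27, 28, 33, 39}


Set A = {9, 11, 13, 16, 19, 22, 32, 35}
Set B = {13, 17, 19, 23, 24, 27, 28, 33, 39}
A ∪ B includes all elements in either set.
Elements from A: {9, 11, 13, 16, 19, 22, 32, 35}
Elements from B not already included: {17, 23, 24, 27, 28, 33, 39}
A ∪ B = {9, 11, 13, 16, 17, 19, 22, 23, 24, 27, 28, 32, 33, 35, 39}

{9, 11, 13, 16, 17, 19, 22, 23, 24, 27, 28, 32, 33, 35, 39}


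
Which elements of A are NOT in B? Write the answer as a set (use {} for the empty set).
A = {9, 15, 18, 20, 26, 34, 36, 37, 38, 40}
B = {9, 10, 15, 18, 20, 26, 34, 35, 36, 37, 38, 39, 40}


Set A = {9, 15, 18, 20, 26, 34, 36, 37, 38, 40}
Set B = {9, 10, 15, 18, 20, 26, 34, 35, 36, 37, 38, 39, 40}
Check each element of A against B:
9 ∈ B, 15 ∈ B, 18 ∈ B, 20 ∈ B, 26 ∈ B, 34 ∈ B, 36 ∈ B, 37 ∈ B, 38 ∈ B, 40 ∈ B
Elements of A not in B: {}

{}


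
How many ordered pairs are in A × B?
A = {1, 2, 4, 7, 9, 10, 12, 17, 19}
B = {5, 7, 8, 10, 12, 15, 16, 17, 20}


Set A = {1, 2, 4, 7, 9, 10, 12, 17, 19} has 9 elements.
Set B = {5, 7, 8, 10, 12, 15, 16, 17, 20} has 9 elements.
|A × B| = |A| × |B| = 9 × 9 = 81

81


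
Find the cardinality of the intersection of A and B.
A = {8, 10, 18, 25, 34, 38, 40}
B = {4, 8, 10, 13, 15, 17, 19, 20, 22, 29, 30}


Set A = {8, 10, 18, 25, 34, 38, 40}
Set B = {4, 8, 10, 13, 15, 17, 19, 20, 22, 29, 30}
A ∩ B = {8, 10}
|A ∩ B| = 2

2


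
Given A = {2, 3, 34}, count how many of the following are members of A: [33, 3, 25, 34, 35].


Set A = {2, 3, 34}
Candidates: [33, 3, 25, 34, 35]
Check each candidate:
33 ∉ A, 3 ∈ A, 25 ∉ A, 34 ∈ A, 35 ∉ A
Count of candidates in A: 2

2


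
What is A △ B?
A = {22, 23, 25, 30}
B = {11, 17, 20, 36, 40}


Set A = {22, 23, 25, 30}
Set B = {11, 17, 20, 36, 40}
A △ B = (A \ B) ∪ (B \ A)
Elements in A but not B: {22, 23, 25, 30}
Elements in B but not A: {11, 17, 20, 36, 40}
A △ B = {11, 17, 20, 22, 23, 25, 30, 36, 40}

{11, 17, 20, 22, 23, 25, 30, 36, 40}


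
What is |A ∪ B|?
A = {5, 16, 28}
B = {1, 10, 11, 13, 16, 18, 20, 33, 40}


Set A = {5, 16, 28}, |A| = 3
Set B = {1, 10, 11, 13, 16, 18, 20, 33, 40}, |B| = 9
A ∩ B = {16}, |A ∩ B| = 1
|A ∪ B| = |A| + |B| - |A ∩ B| = 3 + 9 - 1 = 11

11


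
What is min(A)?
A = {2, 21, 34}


Set A = {2, 21, 34}
Elements in ascending order: 2, 21, 34
The smallest element is 2.

2


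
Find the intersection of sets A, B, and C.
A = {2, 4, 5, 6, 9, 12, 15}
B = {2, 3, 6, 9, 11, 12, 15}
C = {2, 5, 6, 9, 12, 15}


Set A = {2, 4, 5, 6, 9, 12, 15}
Set B = {2, 3, 6, 9, 11, 12, 15}
Set C = {2, 5, 6, 9, 12, 15}
First, A ∩ B = {2, 6, 9, 12, 15}
Then, (A ∩ B) ∩ C = {2, 6, 9, 12, 15}

{2, 6, 9, 12, 15}


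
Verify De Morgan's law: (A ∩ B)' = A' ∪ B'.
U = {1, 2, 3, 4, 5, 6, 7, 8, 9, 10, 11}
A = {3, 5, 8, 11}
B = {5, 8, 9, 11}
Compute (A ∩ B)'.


U = {1, 2, 3, 4, 5, 6, 7, 8, 9, 10, 11}
A = {3, 5, 8, 11}, B = {5, 8, 9, 11}
A ∩ B = {5, 8, 11}
(A ∩ B)' = U \ (A ∩ B) = {1, 2, 3, 4, 6, 7, 9, 10}
Verification via A' ∪ B': A' = {1, 2, 4, 6, 7, 9, 10}, B' = {1, 2, 3, 4, 6, 7, 10}
A' ∪ B' = {1, 2, 3, 4, 6, 7, 9, 10} ✓

{1, 2, 3, 4, 6, 7, 9, 10}


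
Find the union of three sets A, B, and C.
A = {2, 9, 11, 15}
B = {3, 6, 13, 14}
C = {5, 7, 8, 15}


Set A = {2, 9, 11, 15}
Set B = {3, 6, 13, 14}
Set C = {5, 7, 8, 15}
First, A ∪ B = {2, 3, 6, 9, 11, 13, 14, 15}
Then, (A ∪ B) ∪ C = {2, 3, 5, 6, 7, 8, 9, 11, 13, 14, 15}

{2, 3, 5, 6, 7, 8, 9, 11, 13, 14, 15}


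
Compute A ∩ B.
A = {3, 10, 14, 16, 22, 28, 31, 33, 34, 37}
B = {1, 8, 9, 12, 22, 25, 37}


Set A = {3, 10, 14, 16, 22, 28, 31, 33, 34, 37}
Set B = {1, 8, 9, 12, 22, 25, 37}
A ∩ B includes only elements in both sets.
Check each element of A against B:
3 ✗, 10 ✗, 14 ✗, 16 ✗, 22 ✓, 28 ✗, 31 ✗, 33 ✗, 34 ✗, 37 ✓
A ∩ B = {22, 37}

{22, 37}


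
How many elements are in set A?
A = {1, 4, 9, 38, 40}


Set A = {1, 4, 9, 38, 40}
Listing elements: 1, 4, 9, 38, 40
Counting: 5 elements
|A| = 5

5


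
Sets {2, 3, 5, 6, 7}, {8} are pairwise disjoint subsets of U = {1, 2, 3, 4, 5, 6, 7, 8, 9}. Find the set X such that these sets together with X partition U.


U = {1, 2, 3, 4, 5, 6, 7, 8, 9}
Shown blocks: {2, 3, 5, 6, 7}, {8}
A partition's blocks are pairwise disjoint and cover U, so the missing block = U \ (union of shown blocks).
Union of shown blocks: {2, 3, 5, 6, 7, 8}
Missing block = U \ (union) = {1, 4, 9}

{1, 4, 9}


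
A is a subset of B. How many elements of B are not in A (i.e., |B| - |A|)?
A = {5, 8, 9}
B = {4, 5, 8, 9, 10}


Set A = {5, 8, 9}, |A| = 3
Set B = {4, 5, 8, 9, 10}, |B| = 5
Since A ⊆ B: B \ A = {4, 10}
|B| - |A| = 5 - 3 = 2

2


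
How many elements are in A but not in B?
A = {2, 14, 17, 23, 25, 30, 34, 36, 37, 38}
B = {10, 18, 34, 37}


Set A = {2, 14, 17, 23, 25, 30, 34, 36, 37, 38}
Set B = {10, 18, 34, 37}
A \ B = {2, 14, 17, 23, 25, 30, 36, 38}
|A \ B| = 8

8


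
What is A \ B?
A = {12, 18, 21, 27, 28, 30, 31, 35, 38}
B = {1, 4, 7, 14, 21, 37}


Set A = {12, 18, 21, 27, 28, 30, 31, 35, 38}
Set B = {1, 4, 7, 14, 21, 37}
A \ B includes elements in A that are not in B.
Check each element of A:
12 (not in B, keep), 18 (not in B, keep), 21 (in B, remove), 27 (not in B, keep), 28 (not in B, keep), 30 (not in B, keep), 31 (not in B, keep), 35 (not in B, keep), 38 (not in B, keep)
A \ B = {12, 18, 27, 28, 30, 31, 35, 38}

{12, 18, 27, 28, 30, 31, 35, 38}


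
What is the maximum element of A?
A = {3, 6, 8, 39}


Set A = {3, 6, 8, 39}
Elements in ascending order: 3, 6, 8, 39
The largest element is 39.

39


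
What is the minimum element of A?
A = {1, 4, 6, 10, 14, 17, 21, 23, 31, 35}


Set A = {1, 4, 6, 10, 14, 17, 21, 23, 31, 35}
Elements in ascending order: 1, 4, 6, 10, 14, 17, 21, 23, 31, 35
The smallest element is 1.

1


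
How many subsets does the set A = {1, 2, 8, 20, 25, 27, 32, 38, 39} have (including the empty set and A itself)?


Set A = {1, 2, 8, 20, 25, 27, 32, 38, 39}
|A| = 9
The power set P(A) contains all subsets of A.
|P(A)| = 2^|A| = 2^9 = 512

512


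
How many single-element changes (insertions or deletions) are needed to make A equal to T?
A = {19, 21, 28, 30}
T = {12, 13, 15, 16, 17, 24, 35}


Set A = {19, 21, 28, 30}
Set T = {12, 13, 15, 16, 17, 24, 35}
Elements to remove from A (in A, not in T): {19, 21, 28, 30} → 4 removals
Elements to add to A (in T, not in A): {12, 13, 15, 16, 17, 24, 35} → 7 additions
Total edits = 4 + 7 = 11

11


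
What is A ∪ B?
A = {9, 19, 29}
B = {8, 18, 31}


Set A = {9, 19, 29}
Set B = {8, 18, 31}
A ∪ B includes all elements in either set.
Elements from A: {9, 19, 29}
Elements from B not already included: {8, 18, 31}
A ∪ B = {8, 9, 18, 19, 29, 31}

{8, 9, 18, 19, 29, 31}


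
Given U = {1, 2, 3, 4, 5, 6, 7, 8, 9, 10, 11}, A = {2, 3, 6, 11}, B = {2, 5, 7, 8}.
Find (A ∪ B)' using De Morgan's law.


U = {1, 2, 3, 4, 5, 6, 7, 8, 9, 10, 11}
A = {2, 3, 6, 11}, B = {2, 5, 7, 8}
A ∪ B = {2, 3, 5, 6, 7, 8, 11}
(A ∪ B)' = U \ (A ∪ B) = {1, 4, 9, 10}
Verification via A' ∩ B': A' = {1, 4, 5, 7, 8, 9, 10}, B' = {1, 3, 4, 6, 9, 10, 11}
A' ∩ B' = {1, 4, 9, 10} ✓

{1, 4, 9, 10}


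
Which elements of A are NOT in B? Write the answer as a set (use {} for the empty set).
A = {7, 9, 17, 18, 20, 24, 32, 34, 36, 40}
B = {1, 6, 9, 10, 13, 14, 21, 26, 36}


Set A = {7, 9, 17, 18, 20, 24, 32, 34, 36, 40}
Set B = {1, 6, 9, 10, 13, 14, 21, 26, 36}
Check each element of A against B:
7 ∉ B (include), 9 ∈ B, 17 ∉ B (include), 18 ∉ B (include), 20 ∉ B (include), 24 ∉ B (include), 32 ∉ B (include), 34 ∉ B (include), 36 ∈ B, 40 ∉ B (include)
Elements of A not in B: {7, 17, 18, 20, 24, 32, 34, 40}

{7, 17, 18, 20, 24, 32, 34, 40}


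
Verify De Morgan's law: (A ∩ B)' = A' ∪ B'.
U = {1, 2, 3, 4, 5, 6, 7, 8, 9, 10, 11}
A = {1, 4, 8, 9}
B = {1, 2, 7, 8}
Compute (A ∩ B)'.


U = {1, 2, 3, 4, 5, 6, 7, 8, 9, 10, 11}
A = {1, 4, 8, 9}, B = {1, 2, 7, 8}
A ∩ B = {1, 8}
(A ∩ B)' = U \ (A ∩ B) = {2, 3, 4, 5, 6, 7, 9, 10, 11}
Verification via A' ∪ B': A' = {2, 3, 5, 6, 7, 10, 11}, B' = {3, 4, 5, 6, 9, 10, 11}
A' ∪ B' = {2, 3, 4, 5, 6, 7, 9, 10, 11} ✓

{2, 3, 4, 5, 6, 7, 9, 10, 11}


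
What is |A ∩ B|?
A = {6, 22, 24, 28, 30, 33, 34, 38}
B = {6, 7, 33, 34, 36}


Set A = {6, 22, 24, 28, 30, 33, 34, 38}
Set B = {6, 7, 33, 34, 36}
A ∩ B = {6, 33, 34}
|A ∩ B| = 3

3


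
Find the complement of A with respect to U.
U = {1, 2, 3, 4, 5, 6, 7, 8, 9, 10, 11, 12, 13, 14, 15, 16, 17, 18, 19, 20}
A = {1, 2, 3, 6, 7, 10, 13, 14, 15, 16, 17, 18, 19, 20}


Universal set U = {1, 2, 3, 4, 5, 6, 7, 8, 9, 10, 11, 12, 13, 14, 15, 16, 17, 18, 19, 20}
Set A = {1, 2, 3, 6, 7, 10, 13, 14, 15, 16, 17, 18, 19, 20}
A' = U \ A = elements in U but not in A
Checking each element of U:
1 (in A, exclude), 2 (in A, exclude), 3 (in A, exclude), 4 (not in A, include), 5 (not in A, include), 6 (in A, exclude), 7 (in A, exclude), 8 (not in A, include), 9 (not in A, include), 10 (in A, exclude), 11 (not in A, include), 12 (not in A, include), 13 (in A, exclude), 14 (in A, exclude), 15 (in A, exclude), 16 (in A, exclude), 17 (in A, exclude), 18 (in A, exclude), 19 (in A, exclude), 20 (in A, exclude)
A' = {4, 5, 8, 9, 11, 12}

{4, 5, 8, 9, 11, 12}


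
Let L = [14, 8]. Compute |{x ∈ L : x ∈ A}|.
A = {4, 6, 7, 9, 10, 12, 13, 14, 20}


Set A = {4, 6, 7, 9, 10, 12, 13, 14, 20}
Candidates: [14, 8]
Check each candidate:
14 ∈ A, 8 ∉ A
Count of candidates in A: 1

1


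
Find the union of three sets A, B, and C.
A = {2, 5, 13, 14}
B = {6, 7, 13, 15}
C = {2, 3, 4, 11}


Set A = {2, 5, 13, 14}
Set B = {6, 7, 13, 15}
Set C = {2, 3, 4, 11}
First, A ∪ B = {2, 5, 6, 7, 13, 14, 15}
Then, (A ∪ B) ∪ C = {2, 3, 4, 5, 6, 7, 11, 13, 14, 15}

{2, 3, 4, 5, 6, 7, 11, 13, 14, 15}


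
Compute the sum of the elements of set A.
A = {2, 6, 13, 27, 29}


Set A = {2, 6, 13, 27, 29}
Sum = 2 + 6 + 13 + 27 + 29 = 77

77


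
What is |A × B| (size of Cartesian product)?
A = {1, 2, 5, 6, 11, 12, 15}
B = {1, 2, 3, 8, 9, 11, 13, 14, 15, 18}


Set A = {1, 2, 5, 6, 11, 12, 15} has 7 elements.
Set B = {1, 2, 3, 8, 9, 11, 13, 14, 15, 18} has 10 elements.
|A × B| = |A| × |B| = 7 × 10 = 70

70


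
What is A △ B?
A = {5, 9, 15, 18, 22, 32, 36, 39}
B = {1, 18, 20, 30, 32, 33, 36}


Set A = {5, 9, 15, 18, 22, 32, 36, 39}
Set B = {1, 18, 20, 30, 32, 33, 36}
A △ B = (A \ B) ∪ (B \ A)
Elements in A but not B: {5, 9, 15, 22, 39}
Elements in B but not A: {1, 20, 30, 33}
A △ B = {1, 5, 9, 15, 20, 22, 30, 33, 39}

{1, 5, 9, 15, 20, 22, 30, 33, 39}


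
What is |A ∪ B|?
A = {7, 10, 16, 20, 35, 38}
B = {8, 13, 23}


Set A = {7, 10, 16, 20, 35, 38}, |A| = 6
Set B = {8, 13, 23}, |B| = 3
A ∩ B = {}, |A ∩ B| = 0
|A ∪ B| = |A| + |B| - |A ∩ B| = 6 + 3 - 0 = 9

9


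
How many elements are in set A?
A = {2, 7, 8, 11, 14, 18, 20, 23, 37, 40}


Set A = {2, 7, 8, 11, 14, 18, 20, 23, 37, 40}
Listing elements: 2, 7, 8, 11, 14, 18, 20, 23, 37, 40
Counting: 10 elements
|A| = 10

10


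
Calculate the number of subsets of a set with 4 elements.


The set has 4 elements.
The power set contains all possible subsets.
|P(A)| = 2^|A| = 2^4 = 16

16


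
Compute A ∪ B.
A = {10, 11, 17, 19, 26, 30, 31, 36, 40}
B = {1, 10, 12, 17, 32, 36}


Set A = {10, 11, 17, 19, 26, 30, 31, 36, 40}
Set B = {1, 10, 12, 17, 32, 36}
A ∪ B includes all elements in either set.
Elements from A: {10, 11, 17, 19, 26, 30, 31, 36, 40}
Elements from B not already included: {1, 12, 32}
A ∪ B = {1, 10, 11, 12, 17, 19, 26, 30, 31, 32, 36, 40}

{1, 10, 11, 12, 17, 19, 26, 30, 31, 32, 36, 40}


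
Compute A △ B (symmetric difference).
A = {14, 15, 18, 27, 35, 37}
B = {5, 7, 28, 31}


Set A = {14, 15, 18, 27, 35, 37}
Set B = {5, 7, 28, 31}
A △ B = (A \ B) ∪ (B \ A)
Elements in A but not B: {14, 15, 18, 27, 35, 37}
Elements in B but not A: {5, 7, 28, 31}
A △ B = {5, 7, 14, 15, 18, 27, 28, 31, 35, 37}

{5, 7, 14, 15, 18, 27, 28, 31, 35, 37}


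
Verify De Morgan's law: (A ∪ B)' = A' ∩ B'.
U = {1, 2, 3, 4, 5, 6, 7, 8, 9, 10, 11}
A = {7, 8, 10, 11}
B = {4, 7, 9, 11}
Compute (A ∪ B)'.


U = {1, 2, 3, 4, 5, 6, 7, 8, 9, 10, 11}
A = {7, 8, 10, 11}, B = {4, 7, 9, 11}
A ∪ B = {4, 7, 8, 9, 10, 11}
(A ∪ B)' = U \ (A ∪ B) = {1, 2, 3, 5, 6}
Verification via A' ∩ B': A' = {1, 2, 3, 4, 5, 6, 9}, B' = {1, 2, 3, 5, 6, 8, 10}
A' ∩ B' = {1, 2, 3, 5, 6} ✓

{1, 2, 3, 5, 6}


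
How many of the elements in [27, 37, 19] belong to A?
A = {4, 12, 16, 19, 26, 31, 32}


Set A = {4, 12, 16, 19, 26, 31, 32}
Candidates: [27, 37, 19]
Check each candidate:
27 ∉ A, 37 ∉ A, 19 ∈ A
Count of candidates in A: 1

1


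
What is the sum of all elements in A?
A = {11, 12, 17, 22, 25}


Set A = {11, 12, 17, 22, 25}
Sum = 11 + 12 + 17 + 22 + 25 = 87

87


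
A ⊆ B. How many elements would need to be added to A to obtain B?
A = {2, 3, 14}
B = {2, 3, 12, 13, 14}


Set A = {2, 3, 14}, |A| = 3
Set B = {2, 3, 12, 13, 14}, |B| = 5
Since A ⊆ B: B \ A = {12, 13}
|B| - |A| = 5 - 3 = 2

2


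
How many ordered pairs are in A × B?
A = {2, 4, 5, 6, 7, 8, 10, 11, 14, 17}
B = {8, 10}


Set A = {2, 4, 5, 6, 7, 8, 10, 11, 14, 17} has 10 elements.
Set B = {8, 10} has 2 elements.
|A × B| = |A| × |B| = 10 × 2 = 20

20


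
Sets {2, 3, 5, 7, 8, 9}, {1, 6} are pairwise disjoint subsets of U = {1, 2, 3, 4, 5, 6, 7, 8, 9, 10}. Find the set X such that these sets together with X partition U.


U = {1, 2, 3, 4, 5, 6, 7, 8, 9, 10}
Shown blocks: {2, 3, 5, 7, 8, 9}, {1, 6}
A partition's blocks are pairwise disjoint and cover U, so the missing block = U \ (union of shown blocks).
Union of shown blocks: {1, 2, 3, 5, 6, 7, 8, 9}
Missing block = U \ (union) = {4, 10}

{4, 10}


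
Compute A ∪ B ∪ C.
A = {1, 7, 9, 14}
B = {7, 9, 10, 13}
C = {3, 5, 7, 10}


Set A = {1, 7, 9, 14}
Set B = {7, 9, 10, 13}
Set C = {3, 5, 7, 10}
First, A ∪ B = {1, 7, 9, 10, 13, 14}
Then, (A ∪ B) ∪ C = {1, 3, 5, 7, 9, 10, 13, 14}

{1, 3, 5, 7, 9, 10, 13, 14}


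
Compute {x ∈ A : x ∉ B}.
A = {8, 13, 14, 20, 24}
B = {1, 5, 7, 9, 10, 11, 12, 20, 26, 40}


Set A = {8, 13, 14, 20, 24}
Set B = {1, 5, 7, 9, 10, 11, 12, 20, 26, 40}
Check each element of A against B:
8 ∉ B (include), 13 ∉ B (include), 14 ∉ B (include), 20 ∈ B, 24 ∉ B (include)
Elements of A not in B: {8, 13, 14, 24}

{8, 13, 14, 24}


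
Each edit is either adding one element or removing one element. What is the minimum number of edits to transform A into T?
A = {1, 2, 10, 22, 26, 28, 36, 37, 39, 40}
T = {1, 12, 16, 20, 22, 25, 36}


Set A = {1, 2, 10, 22, 26, 28, 36, 37, 39, 40}
Set T = {1, 12, 16, 20, 22, 25, 36}
Elements to remove from A (in A, not in T): {2, 10, 26, 28, 37, 39, 40} → 7 removals
Elements to add to A (in T, not in A): {12, 16, 20, 25} → 4 additions
Total edits = 7 + 4 = 11

11
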